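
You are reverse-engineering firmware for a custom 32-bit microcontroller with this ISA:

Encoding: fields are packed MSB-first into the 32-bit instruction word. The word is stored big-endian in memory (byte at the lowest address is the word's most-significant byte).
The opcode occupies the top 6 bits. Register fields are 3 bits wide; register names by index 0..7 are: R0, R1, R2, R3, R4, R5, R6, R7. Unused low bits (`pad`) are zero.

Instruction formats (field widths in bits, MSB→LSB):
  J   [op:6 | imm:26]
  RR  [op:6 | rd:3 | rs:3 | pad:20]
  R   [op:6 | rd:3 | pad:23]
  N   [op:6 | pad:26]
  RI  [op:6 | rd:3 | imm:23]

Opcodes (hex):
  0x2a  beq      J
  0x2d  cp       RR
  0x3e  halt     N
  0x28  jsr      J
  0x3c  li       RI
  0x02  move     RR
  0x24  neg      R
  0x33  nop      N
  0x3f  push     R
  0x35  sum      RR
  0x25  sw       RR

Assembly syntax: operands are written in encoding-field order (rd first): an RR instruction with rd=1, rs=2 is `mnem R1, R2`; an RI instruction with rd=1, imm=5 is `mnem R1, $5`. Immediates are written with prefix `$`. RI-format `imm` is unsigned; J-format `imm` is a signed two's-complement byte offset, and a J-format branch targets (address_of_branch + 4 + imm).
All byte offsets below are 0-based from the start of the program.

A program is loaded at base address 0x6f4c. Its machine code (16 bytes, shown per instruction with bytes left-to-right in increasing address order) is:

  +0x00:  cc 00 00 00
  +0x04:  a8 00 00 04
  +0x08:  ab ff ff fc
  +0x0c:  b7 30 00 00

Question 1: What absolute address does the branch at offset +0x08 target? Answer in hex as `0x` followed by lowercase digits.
off 0x08: read ab ff ff fc as big → 0xabfffffc
  opcode bits[31:26]=0x2a: beq/J
  imm@[25:0]=0x3fffffc (s26→-4) ⇒ $-4
  target = base 0x6f4c + off 0x08 + 4 + imm -4 = 0x6f54

0x6f54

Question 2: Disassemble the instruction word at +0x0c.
cp R6, R3

+0x0c: b7 30 00 00 ⇒ word 0xb7300000 (big)
  opcode bits[31:26]=0x2d: cp/RR
  rd@[25:23]=0x6 ⇒ R6
  rs@[22:20]=0x3 ⇒ R3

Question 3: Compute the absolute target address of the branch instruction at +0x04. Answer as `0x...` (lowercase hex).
0x6f58

@+04  big-endian(a8 00 00 04) = 0xa8000004
  op=0xa8000004>>26=0x2a ⇒ beq (J)
  [25:0] imm=4 = $4
  target = base 0x6f4c + off 0x04 + 4 + imm 4 = 0x6f58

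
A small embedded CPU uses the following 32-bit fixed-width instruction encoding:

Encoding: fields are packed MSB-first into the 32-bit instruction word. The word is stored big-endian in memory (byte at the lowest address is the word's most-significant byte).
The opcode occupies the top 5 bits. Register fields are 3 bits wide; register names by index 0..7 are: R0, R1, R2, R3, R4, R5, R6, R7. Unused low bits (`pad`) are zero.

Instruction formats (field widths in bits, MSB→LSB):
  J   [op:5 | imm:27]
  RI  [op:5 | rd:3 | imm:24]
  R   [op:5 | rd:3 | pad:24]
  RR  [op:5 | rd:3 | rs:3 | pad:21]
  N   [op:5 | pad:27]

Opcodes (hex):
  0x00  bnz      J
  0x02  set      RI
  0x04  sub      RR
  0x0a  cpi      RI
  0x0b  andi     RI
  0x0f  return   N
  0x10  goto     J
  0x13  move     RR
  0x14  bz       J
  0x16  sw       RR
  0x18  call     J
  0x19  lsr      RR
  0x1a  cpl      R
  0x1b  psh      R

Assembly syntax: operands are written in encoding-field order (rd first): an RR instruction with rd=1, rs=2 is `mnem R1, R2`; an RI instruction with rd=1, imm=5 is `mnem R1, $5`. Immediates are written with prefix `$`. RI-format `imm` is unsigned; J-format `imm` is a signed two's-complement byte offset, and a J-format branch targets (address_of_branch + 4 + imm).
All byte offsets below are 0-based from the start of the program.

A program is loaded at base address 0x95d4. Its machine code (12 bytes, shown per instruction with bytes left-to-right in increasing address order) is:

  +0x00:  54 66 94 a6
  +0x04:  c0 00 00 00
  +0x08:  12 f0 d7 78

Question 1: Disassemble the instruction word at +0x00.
cpi R4, $6722726

+0x00: 54 66 94 a6 ⇒ word 0x546694a6 (big)
  opcode bits[31:27]=0xa: cpi/RI
  rd@[26:24]=0x4 ⇒ R4
  imm@[23:0]=0x6694a6 ⇒ $6722726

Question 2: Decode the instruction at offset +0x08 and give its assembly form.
set R2, $15783800

@+08  big-endian(12 f0 d7 78) = 0x12f0d778
  top 5b → 0x2 → set [RI]
  rd: (w>>24)&0x7=0x2 → R2
  imm: (w>>0)&0xffffff=0xf0d778 → $15783800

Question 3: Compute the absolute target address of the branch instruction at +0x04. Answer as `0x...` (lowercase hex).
off 0x04: read c0 00 00 00 as big → 0xc0000000
  top 5b → 0x18 → call [J]
  imm: (w>>0)&0x7ffffff=0x0 → $0
  target = base 0x95d4 + off 0x04 + 4 + imm 0 = 0x95dc

0x95dc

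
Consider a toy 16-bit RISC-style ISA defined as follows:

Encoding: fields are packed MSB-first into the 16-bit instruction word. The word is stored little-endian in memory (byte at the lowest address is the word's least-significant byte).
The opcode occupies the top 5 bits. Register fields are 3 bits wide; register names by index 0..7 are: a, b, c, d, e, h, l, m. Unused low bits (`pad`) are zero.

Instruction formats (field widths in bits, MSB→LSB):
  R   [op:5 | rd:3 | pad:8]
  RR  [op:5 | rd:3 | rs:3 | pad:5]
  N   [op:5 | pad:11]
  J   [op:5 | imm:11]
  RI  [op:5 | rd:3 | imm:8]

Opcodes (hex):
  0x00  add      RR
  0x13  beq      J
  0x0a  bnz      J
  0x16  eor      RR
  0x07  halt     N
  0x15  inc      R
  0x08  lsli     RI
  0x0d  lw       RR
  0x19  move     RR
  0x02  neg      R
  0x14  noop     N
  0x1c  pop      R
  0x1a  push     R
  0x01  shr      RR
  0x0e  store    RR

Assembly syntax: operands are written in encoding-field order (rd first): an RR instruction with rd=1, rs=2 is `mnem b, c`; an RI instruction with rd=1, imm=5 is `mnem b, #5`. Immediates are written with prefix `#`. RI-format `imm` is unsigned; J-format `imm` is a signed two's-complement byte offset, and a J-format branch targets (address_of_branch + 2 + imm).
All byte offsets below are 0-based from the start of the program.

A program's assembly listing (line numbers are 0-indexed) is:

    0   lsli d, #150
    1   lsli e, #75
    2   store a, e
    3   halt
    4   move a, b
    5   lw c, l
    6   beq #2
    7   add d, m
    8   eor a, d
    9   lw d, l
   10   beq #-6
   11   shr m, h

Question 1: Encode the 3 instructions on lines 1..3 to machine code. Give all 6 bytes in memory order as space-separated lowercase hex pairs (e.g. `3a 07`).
4b 44 80 70 00 38

L1: lsli op=0x8:5|rd=4:3|imm=75:8 ⇒ 0x444b ⇒ little 4b 44
L2: store op=0xe:5|rd=0:3|rs=4:3|pad=0:5 ⇒ 0x7080 ⇒ little 80 70
L3: halt op=0x7:5|pad=0:11 ⇒ 0x3800 ⇒ little 00 38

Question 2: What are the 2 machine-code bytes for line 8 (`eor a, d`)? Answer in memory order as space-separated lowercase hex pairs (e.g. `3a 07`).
60 b0

8. eor fields op=0x16:5|rd=0:3|rs=3:3|pad=0:5 → word b060h → 60 b0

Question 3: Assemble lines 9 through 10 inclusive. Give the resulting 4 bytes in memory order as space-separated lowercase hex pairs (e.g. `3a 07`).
line 9 (lw): pack op=0xd:5|rd=3:3|rs=6:3|pad=0:5 = 0x6bc0; little→ c0 6b
line 10 (beq): pack op=0x13:5|imm=-6:11 = 0x9ffa; little→ fa 9f

c0 6b fa 9f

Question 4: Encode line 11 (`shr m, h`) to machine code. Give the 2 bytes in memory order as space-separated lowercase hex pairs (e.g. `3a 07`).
a0 0f

L11: shr op=0x1:5|rd=7:3|rs=5:3|pad=0:5 ⇒ 0x0fa0 ⇒ little a0 0f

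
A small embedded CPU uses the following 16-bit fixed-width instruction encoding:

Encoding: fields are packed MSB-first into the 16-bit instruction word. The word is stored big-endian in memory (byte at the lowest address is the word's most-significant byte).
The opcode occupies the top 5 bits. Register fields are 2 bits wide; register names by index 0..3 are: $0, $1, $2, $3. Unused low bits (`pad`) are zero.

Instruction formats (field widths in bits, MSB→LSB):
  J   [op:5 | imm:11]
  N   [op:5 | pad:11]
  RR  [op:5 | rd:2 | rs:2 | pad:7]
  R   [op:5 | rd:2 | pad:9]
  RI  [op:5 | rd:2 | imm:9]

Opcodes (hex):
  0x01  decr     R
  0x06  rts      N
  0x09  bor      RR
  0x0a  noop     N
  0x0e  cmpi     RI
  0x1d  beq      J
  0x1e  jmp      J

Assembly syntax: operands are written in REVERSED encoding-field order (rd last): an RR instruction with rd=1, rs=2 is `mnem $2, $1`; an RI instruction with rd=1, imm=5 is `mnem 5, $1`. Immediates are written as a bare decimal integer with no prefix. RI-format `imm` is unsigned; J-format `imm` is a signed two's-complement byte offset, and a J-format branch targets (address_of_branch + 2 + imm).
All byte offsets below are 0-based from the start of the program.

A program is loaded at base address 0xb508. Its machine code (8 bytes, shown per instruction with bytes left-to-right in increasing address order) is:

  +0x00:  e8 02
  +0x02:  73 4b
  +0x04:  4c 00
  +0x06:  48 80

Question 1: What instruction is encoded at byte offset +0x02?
+0x02: 73 4b ⇒ word 0x734b (big)
  opcode bits[15:11]=0xe: cmpi/RI
  rd: (w>>9)&0x3=0x1 → $1
  imm: (w>>0)&0x1ff=0x14b → 331

cmpi 331, $1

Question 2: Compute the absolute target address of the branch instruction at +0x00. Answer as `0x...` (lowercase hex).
[00] e8 02 → 0xe802
  op=0xe802>>11=0x1d ⇒ beq (J)
  [10:0] imm=2 = 2
  target = base 0xb508 + off 0x00 + 2 + imm 2 = 0xb50c

0xb50c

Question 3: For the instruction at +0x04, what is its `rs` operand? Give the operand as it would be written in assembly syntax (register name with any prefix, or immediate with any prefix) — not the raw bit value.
$0

+0x04: 4c 00 ⇒ word 0x4c00 (big)
  opcode bits[15:11]=0x9: bor/RR
  rd@[10:9]=0x2 ⇒ $2
  rs@[8:7]=0x0 ⇒ $0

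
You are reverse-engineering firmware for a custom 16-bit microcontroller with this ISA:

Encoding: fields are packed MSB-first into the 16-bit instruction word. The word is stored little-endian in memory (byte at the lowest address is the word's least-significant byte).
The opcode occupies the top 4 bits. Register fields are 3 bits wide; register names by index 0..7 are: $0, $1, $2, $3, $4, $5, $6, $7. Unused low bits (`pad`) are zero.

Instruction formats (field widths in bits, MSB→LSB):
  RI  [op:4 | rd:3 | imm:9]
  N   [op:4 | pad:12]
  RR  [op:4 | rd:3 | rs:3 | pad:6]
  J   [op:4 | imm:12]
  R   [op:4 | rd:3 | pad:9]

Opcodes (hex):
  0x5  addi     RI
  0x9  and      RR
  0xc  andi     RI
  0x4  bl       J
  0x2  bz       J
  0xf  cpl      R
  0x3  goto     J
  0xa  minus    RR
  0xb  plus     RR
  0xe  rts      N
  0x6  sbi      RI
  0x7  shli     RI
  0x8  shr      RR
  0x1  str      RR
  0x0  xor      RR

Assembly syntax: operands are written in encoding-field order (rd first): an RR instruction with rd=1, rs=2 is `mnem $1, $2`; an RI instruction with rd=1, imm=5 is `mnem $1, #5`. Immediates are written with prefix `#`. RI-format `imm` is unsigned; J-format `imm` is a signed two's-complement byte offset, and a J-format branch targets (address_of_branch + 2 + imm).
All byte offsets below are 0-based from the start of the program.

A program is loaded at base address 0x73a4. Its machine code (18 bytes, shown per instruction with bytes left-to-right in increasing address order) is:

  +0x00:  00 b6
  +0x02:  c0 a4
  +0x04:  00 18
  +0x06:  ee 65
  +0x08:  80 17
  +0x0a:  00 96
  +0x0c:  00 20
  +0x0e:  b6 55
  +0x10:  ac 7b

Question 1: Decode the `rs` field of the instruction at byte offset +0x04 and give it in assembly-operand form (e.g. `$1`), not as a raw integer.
$0

[04] 00 18 → 0x1800
  op=0x1800>>12=0x1 ⇒ str (RR)
  rd: (w>>9)&0x7=0x4 → $4
  rs: (w>>6)&0x7=0x0 → $0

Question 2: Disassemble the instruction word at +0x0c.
bz #0

[0c] 00 20 → 0x2000
  top 4b → 0x2 → bz [J]
  imm: (w>>0)&0xfff=0x0 → #0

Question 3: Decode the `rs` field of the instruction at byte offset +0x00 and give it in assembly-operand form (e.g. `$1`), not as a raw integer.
+0x00: 00 b6 ⇒ word 0xb600 (little)
  op=0xb600>>12=0xb ⇒ plus (RR)
  rd@[11:9]=0x3 ⇒ $3
  rs@[8:6]=0x0 ⇒ $0

$0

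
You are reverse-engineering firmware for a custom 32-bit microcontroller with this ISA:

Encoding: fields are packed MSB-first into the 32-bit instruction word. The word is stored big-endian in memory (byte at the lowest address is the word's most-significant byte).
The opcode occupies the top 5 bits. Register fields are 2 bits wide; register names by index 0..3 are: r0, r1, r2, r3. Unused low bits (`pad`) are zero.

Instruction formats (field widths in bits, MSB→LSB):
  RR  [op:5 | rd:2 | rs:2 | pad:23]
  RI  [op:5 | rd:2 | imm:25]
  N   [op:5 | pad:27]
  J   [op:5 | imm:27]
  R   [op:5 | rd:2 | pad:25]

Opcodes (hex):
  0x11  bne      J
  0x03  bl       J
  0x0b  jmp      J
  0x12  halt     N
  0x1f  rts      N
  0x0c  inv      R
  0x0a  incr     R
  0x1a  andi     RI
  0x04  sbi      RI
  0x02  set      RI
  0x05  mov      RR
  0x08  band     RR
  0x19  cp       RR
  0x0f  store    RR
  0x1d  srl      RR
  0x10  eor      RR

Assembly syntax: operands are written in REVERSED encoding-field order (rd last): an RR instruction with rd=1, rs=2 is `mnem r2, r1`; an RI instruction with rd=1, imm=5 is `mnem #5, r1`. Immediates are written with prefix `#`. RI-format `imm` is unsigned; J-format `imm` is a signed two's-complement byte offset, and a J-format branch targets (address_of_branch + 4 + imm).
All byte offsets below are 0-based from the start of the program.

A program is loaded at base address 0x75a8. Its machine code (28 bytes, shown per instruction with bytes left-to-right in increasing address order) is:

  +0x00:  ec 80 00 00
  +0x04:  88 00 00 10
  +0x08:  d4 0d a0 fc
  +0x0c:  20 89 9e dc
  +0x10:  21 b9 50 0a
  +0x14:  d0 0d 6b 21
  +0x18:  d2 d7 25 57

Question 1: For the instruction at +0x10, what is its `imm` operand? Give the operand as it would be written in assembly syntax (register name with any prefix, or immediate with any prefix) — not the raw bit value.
off 0x10: read 21 b9 50 0a as big → 0x21b9500a
  opcode bits[31:27]=0x4: sbi/RI
  rd: (w>>25)&0x3=0x0 → r0
  imm: (w>>0)&0x1ffffff=0x1b9500a → #28921866

#28921866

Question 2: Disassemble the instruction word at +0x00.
srl r1, r2

@+00  big-endian(ec 80 00 00) = 0xec800000
  op=0xec800000>>27=0x1d ⇒ srl (RR)
  rd@[26:25]=0x2 ⇒ r2
  rs@[24:23]=0x1 ⇒ r1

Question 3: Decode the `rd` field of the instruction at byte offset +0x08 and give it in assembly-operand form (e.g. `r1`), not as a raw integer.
r2

@+08  big-endian(d4 0d a0 fc) = 0xd40da0fc
  opcode bits[31:27]=0x1a: andi/RI
  rd: (w>>25)&0x3=0x2 → r2
  imm: (w>>0)&0x1ffffff=0xda0fc → #893180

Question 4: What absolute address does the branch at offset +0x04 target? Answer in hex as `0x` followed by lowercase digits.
0x75c0

[04] 88 00 00 10 → 0x88000010
  top 5b → 0x11 → bne [J]
  imm@[26:0]=0x10 ⇒ #16
  target = base 0x75a8 + off 0x04 + 4 + imm 16 = 0x75c0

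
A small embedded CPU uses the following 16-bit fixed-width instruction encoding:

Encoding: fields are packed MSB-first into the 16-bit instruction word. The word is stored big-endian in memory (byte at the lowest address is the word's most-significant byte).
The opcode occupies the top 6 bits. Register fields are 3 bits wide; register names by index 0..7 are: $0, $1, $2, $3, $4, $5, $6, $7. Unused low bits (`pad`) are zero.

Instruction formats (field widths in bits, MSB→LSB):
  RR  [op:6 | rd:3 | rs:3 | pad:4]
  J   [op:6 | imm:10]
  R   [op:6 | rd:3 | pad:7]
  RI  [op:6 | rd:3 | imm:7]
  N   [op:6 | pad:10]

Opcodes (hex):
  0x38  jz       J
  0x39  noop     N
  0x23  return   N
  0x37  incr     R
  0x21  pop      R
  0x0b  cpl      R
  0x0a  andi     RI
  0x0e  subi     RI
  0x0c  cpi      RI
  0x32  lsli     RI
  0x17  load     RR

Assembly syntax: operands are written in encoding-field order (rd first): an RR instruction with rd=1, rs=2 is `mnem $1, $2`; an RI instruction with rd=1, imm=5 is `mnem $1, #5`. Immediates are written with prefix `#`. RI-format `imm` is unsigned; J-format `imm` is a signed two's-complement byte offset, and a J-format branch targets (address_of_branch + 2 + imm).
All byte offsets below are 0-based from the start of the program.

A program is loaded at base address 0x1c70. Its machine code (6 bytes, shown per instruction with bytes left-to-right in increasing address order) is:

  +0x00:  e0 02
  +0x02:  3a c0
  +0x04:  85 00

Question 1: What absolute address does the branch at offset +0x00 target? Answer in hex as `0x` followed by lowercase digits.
[00] e0 02 → 0xe002
  opcode bits[15:10]=0x38: jz/J
  imm@[9:0]=0x2 ⇒ #2
  target = base 0x1c70 + off 0x00 + 2 + imm 2 = 0x1c74

0x1c74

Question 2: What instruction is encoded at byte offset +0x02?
subi $5, #64

@+02  big-endian(3a c0) = 0x3ac0
  op=0x3ac0>>10=0xe ⇒ subi (RI)
  [9:7] rd=5 = $5
  [6:0] imm=64 = #64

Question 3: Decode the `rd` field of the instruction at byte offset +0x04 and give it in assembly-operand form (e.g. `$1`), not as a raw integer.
$2

[04] 85 00 → 0x8500
  opcode bits[15:10]=0x21: pop/R
  [9:7] rd=2 = $2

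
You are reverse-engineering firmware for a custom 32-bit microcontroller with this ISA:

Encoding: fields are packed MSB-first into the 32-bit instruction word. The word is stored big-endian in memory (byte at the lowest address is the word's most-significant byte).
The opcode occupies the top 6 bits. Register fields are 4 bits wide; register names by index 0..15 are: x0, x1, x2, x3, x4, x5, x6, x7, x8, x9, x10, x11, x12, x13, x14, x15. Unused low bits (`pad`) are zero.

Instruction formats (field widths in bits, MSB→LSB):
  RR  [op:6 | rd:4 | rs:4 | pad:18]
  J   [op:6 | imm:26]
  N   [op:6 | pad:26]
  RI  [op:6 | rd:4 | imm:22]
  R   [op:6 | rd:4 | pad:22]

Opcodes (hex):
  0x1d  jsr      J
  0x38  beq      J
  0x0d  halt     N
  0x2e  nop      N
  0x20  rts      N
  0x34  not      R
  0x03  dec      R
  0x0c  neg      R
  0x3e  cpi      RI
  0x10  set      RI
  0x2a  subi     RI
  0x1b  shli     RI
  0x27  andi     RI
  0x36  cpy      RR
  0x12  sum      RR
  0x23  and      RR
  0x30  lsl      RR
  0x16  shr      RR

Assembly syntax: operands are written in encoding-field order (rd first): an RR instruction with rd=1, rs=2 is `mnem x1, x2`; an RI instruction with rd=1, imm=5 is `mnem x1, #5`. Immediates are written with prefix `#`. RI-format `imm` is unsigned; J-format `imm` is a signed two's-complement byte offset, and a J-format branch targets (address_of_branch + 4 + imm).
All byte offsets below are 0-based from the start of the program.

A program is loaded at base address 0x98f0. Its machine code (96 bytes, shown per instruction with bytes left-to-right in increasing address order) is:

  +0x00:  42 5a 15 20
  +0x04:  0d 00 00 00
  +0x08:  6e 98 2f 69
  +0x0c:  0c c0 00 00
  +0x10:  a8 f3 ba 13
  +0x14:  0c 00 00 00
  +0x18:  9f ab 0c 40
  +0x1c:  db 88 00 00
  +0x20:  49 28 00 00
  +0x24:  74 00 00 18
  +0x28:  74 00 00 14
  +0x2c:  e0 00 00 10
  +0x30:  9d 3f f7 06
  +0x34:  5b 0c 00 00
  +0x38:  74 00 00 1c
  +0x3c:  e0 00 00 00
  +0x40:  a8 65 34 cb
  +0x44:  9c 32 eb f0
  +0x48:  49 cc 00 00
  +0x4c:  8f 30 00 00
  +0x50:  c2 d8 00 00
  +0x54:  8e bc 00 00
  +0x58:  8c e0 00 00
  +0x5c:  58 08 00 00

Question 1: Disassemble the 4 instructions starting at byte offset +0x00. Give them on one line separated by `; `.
set x9, #1709344; dec x4; shli x10, #1585001; dec x3

[00] 42 5a 15 20 → 0x425a1520
  op=0x425a1520>>26=0x10 ⇒ set (RI)
  rd: (w>>22)&0xf=0x9 → x9
  imm: (w>>0)&0x3fffff=0x1a1520 → #1709344
[04] 0d 00 00 00 → 0x0d000000
  op=0x0d000000>>26=0x3 ⇒ dec (R)
  rd: (w>>22)&0xf=0x4 → x4
[08] 6e 98 2f 69 → 0x6e982f69
  op=0x6e982f69>>26=0x1b ⇒ shli (RI)
  rd: (w>>22)&0xf=0xa → x10
  imm: (w>>0)&0x3fffff=0x182f69 → #1585001
[0c] 0c c0 00 00 → 0x0cc00000
  op=0x0cc00000>>26=0x3 ⇒ dec (R)
  rd: (w>>22)&0xf=0x3 → x3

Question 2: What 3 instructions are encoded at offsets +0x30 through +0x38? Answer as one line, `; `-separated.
andi x4, #4192006; shr x12, x3; jsr #28

[30] 9d 3f f7 06 → 0x9d3ff706
  op=0x9d3ff706>>26=0x27 ⇒ andi (RI)
  [25:22] rd=4 = x4
  [21:0] imm=4192006 = #4192006
[34] 5b 0c 00 00 → 0x5b0c0000
  op=0x5b0c0000>>26=0x16 ⇒ shr (RR)
  [25:22] rd=12 = x12
  [21:18] rs=3 = x3
[38] 74 00 00 1c → 0x7400001c
  op=0x7400001c>>26=0x1d ⇒ jsr (J)
  [25:0] imm=28 = #28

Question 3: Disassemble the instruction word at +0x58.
and x3, x8

+0x58: 8c e0 00 00 ⇒ word 0x8ce00000 (big)
  opcode bits[31:26]=0x23: and/RR
  [25:22] rd=3 = x3
  [21:18] rs=8 = x8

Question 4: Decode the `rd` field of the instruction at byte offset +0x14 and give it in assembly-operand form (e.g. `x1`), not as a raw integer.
x0

+0x14: 0c 00 00 00 ⇒ word 0x0c000000 (big)
  top 6b → 0x3 → dec [R]
  rd: (w>>22)&0xf=0x0 → x0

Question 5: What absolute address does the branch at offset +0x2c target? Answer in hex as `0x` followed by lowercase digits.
@+2c  big-endian(e0 00 00 10) = 0xe0000010
  top 6b → 0x38 → beq [J]
  imm: (w>>0)&0x3ffffff=0x10 → #16
  target = base 0x98f0 + off 0x2c + 4 + imm 16 = 0x9930

0x9930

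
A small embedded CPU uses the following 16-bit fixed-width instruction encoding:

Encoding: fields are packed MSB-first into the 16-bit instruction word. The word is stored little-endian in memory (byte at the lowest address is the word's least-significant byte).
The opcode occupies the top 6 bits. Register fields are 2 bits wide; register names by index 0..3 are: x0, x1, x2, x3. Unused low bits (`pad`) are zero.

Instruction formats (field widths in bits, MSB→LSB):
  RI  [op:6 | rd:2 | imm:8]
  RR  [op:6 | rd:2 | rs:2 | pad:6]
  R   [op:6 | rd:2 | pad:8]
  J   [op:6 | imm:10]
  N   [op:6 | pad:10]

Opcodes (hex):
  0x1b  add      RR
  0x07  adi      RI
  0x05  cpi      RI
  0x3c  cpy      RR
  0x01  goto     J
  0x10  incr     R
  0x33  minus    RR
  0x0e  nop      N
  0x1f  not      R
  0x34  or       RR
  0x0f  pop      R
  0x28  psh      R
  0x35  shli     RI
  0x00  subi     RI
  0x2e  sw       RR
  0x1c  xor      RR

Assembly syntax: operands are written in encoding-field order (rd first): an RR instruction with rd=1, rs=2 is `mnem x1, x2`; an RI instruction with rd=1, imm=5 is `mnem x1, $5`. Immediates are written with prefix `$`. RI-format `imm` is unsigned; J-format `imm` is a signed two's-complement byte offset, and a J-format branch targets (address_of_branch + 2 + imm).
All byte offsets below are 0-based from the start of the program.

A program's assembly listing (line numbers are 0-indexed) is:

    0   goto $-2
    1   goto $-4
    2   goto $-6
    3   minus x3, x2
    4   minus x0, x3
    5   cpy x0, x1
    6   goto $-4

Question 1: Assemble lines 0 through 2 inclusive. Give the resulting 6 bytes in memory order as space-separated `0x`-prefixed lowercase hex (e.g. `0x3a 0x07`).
0xfe 0x07 0xfc 0x07 0xfa 0x07

L0: goto op=0x1:6|imm=-2:10 ⇒ 0x07fe ⇒ little fe 07
L1: goto op=0x1:6|imm=-4:10 ⇒ 0x07fc ⇒ little fc 07
L2: goto op=0x1:6|imm=-6:10 ⇒ 0x07fa ⇒ little fa 07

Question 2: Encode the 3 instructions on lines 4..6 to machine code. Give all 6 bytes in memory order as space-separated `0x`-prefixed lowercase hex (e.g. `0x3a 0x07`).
0xc0 0xcc 0x40 0xf0 0xfc 0x07

L4: minus op=0x33:6|rd=0:2|rs=3:2|pad=0:6 ⇒ 0xccc0 ⇒ little c0 cc
L5: cpy op=0x3c:6|rd=0:2|rs=1:2|pad=0:6 ⇒ 0xf040 ⇒ little 40 f0
L6: goto op=0x1:6|imm=-4:10 ⇒ 0x07fc ⇒ little fc 07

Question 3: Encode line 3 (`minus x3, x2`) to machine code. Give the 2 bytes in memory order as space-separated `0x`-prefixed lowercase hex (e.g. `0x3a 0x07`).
0x80 0xcf

3. minus fields op=0x33:6|rd=3:2|rs=2:2|pad=0:6 → word cf80h → 80 cf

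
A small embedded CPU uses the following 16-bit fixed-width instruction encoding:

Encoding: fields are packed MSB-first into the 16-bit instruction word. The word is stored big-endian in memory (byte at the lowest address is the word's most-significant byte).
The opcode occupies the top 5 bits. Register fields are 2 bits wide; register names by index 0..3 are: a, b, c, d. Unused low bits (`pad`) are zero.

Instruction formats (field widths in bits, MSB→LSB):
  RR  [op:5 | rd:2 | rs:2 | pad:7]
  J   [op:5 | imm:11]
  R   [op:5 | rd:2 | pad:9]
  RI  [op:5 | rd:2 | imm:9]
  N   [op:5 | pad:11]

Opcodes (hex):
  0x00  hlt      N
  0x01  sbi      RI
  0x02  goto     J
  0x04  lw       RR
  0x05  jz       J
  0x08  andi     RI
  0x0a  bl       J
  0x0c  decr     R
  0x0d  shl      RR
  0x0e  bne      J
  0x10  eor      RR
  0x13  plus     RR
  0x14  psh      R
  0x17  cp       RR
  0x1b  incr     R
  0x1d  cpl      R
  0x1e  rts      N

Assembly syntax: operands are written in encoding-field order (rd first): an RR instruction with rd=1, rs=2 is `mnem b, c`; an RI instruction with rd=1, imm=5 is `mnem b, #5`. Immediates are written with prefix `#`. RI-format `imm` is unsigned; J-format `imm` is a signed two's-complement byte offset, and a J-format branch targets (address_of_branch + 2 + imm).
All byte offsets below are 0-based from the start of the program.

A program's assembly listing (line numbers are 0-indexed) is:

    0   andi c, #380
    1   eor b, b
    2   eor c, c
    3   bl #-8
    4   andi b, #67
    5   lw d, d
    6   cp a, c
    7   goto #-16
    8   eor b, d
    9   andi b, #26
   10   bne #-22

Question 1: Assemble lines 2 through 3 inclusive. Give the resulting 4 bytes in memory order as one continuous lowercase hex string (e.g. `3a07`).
L2: eor op=0x10:5|rd=2:2|rs=2:2|pad=0:7 ⇒ 0x8500 ⇒ big 85 00
L3: bl op=0xa:5|imm=-8:11 ⇒ 0x57f8 ⇒ big 57 f8

850057f8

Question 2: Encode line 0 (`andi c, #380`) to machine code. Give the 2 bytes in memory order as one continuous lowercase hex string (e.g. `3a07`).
457c

line 0 (andi): pack op=0x8:5|rd=2:2|imm=380:9 = 0x457c; big→ 45 7c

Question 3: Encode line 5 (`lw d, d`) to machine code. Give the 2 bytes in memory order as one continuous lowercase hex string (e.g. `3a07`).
2780

5. lw fields op=0x4:5|rd=3:2|rs=3:2|pad=0:7 → word 2780h → 27 80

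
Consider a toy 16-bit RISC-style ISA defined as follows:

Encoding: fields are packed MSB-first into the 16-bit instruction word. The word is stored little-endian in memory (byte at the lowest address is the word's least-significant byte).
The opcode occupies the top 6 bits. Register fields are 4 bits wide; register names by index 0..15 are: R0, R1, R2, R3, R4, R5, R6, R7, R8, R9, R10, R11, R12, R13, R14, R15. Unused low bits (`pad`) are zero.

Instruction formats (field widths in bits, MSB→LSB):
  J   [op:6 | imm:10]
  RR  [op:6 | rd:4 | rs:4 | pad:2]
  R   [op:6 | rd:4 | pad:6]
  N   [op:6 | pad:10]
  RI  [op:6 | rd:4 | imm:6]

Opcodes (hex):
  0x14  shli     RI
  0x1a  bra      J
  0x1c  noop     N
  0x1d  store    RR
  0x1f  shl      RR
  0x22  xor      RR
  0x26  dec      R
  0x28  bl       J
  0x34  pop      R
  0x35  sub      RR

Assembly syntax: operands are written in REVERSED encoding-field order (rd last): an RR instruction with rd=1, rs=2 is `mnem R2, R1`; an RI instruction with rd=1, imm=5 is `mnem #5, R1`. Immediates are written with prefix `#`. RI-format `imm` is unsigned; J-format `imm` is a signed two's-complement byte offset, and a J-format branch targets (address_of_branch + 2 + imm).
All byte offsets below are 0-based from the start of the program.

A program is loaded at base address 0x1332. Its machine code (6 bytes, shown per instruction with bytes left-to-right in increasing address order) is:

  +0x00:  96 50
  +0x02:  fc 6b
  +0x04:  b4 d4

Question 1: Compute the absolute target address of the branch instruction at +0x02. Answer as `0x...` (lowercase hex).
+0x02: fc 6b ⇒ word 0x6bfc (little)
  op=0x6bfc>>10=0x1a ⇒ bra (J)
  imm: (w>>0)&0x3ff=0x3fc (s10→-4) → #-4
  target = base 0x1332 + off 0x02 + 2 + imm -4 = 0x1332

0x1332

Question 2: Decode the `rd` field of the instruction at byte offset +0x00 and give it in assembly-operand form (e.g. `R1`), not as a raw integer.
R2

[00] 96 50 → 0x5096
  op=0x5096>>10=0x14 ⇒ shli (RI)
  [9:6] rd=2 = R2
  [5:0] imm=22 = #22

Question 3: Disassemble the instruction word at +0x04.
off 0x04: read b4 d4 as little → 0xd4b4
  opcode bits[15:10]=0x35: sub/RR
  rd@[9:6]=0x2 ⇒ R2
  rs@[5:2]=0xd ⇒ R13

sub R13, R2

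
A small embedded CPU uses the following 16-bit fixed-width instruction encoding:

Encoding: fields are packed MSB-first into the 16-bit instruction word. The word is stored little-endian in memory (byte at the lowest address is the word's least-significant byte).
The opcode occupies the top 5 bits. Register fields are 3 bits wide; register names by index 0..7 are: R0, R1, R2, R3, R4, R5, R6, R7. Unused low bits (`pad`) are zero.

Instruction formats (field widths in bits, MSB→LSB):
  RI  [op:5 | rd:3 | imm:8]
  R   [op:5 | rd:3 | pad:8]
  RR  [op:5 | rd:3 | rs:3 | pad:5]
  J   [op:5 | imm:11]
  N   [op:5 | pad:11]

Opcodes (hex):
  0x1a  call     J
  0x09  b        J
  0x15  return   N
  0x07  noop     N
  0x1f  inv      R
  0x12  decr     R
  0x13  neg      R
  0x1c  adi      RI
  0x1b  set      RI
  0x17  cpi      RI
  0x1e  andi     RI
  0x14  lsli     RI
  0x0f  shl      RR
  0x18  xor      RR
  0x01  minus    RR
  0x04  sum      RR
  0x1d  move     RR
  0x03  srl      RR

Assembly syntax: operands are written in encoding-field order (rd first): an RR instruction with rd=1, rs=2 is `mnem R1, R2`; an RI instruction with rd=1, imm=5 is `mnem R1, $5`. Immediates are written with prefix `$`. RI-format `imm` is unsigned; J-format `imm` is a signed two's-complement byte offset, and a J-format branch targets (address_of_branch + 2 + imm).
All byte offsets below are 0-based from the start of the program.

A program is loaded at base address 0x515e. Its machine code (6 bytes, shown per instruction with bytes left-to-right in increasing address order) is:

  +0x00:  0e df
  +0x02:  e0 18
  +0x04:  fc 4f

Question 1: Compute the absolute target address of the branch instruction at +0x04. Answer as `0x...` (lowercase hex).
0x5160

+0x04: fc 4f ⇒ word 0x4ffc (little)
  top 5b → 0x9 → b [J]
  [10:0] imm=2044 (s11→-4) = $-4
  target = base 0x515e + off 0x04 + 2 + imm -4 = 0x5160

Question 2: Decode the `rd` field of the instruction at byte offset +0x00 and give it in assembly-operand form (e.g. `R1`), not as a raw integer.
off 0x00: read 0e df as little → 0xdf0e
  top 5b → 0x1b → set [RI]
  rd: (w>>8)&0x7=0x7 → R7
  imm: (w>>0)&0xff=0xe → $14

R7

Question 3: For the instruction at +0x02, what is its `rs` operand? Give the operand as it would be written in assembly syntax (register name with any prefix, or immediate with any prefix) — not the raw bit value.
off 0x02: read e0 18 as little → 0x18e0
  op=0x18e0>>11=0x3 ⇒ srl (RR)
  rd: (w>>8)&0x7=0x0 → R0
  rs: (w>>5)&0x7=0x7 → R7

R7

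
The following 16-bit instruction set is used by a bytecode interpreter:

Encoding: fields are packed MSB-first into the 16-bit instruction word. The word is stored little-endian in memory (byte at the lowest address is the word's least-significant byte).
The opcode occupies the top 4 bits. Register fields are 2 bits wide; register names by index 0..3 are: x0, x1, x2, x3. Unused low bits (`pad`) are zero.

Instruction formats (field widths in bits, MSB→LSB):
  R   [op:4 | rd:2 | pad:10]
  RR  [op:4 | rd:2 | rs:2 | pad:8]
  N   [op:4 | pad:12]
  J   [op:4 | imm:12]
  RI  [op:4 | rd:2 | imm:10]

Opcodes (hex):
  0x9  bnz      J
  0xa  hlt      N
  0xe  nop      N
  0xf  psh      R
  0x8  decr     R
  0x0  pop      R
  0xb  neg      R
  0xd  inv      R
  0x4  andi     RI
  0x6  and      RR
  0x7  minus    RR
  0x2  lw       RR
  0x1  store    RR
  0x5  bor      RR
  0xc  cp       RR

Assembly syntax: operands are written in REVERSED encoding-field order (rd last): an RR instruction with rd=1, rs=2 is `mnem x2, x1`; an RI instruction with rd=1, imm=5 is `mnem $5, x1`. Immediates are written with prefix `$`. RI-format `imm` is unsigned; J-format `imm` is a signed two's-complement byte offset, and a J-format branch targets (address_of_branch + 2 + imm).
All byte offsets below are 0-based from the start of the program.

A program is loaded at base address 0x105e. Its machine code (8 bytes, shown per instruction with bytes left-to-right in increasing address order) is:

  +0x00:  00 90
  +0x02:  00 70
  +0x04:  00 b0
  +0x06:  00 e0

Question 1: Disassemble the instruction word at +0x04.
+0x04: 00 b0 ⇒ word 0xb000 (little)
  op=0xb000>>12=0xb ⇒ neg (R)
  rd@[11:10]=0x0 ⇒ x0

neg x0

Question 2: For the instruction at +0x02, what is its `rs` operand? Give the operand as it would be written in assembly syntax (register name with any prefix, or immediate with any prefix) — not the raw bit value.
x0

@+02  little-endian(00 70) = 0x7000
  op=0x7000>>12=0x7 ⇒ minus (RR)
  rd: (w>>10)&0x3=0x0 → x0
  rs: (w>>8)&0x3=0x0 → x0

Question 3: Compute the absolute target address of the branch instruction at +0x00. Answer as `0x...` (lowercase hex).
[00] 00 90 → 0x9000
  op=0x9000>>12=0x9 ⇒ bnz (J)
  [11:0] imm=0 = $0
  target = base 0x105e + off 0x00 + 2 + imm 0 = 0x1060

0x1060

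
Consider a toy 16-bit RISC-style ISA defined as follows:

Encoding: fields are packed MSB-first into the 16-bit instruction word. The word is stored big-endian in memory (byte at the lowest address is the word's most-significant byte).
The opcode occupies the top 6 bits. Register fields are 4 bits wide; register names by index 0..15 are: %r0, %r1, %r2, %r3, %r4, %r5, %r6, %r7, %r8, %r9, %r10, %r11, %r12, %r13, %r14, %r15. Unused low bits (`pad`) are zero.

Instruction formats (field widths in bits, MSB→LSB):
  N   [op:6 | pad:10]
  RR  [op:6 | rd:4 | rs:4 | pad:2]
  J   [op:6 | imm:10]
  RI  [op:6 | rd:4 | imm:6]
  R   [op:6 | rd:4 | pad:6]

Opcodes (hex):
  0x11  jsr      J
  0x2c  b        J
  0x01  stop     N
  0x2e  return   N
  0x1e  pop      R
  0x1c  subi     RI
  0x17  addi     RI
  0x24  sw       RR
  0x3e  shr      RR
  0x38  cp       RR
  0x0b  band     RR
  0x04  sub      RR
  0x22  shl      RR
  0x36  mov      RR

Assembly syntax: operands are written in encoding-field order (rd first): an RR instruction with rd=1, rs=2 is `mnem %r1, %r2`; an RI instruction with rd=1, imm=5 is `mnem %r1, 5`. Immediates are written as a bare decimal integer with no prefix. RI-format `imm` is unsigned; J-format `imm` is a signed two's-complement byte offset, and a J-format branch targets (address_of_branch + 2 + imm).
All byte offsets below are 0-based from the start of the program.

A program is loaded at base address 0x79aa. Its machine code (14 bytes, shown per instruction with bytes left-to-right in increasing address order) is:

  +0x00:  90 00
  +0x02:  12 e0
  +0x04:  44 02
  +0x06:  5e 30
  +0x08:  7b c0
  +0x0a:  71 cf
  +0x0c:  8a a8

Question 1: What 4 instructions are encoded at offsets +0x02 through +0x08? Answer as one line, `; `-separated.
sub %r11, %r8; jsr 2; addi %r8, 48; pop %r15

@+02  big-endian(12 e0) = 0x12e0
  op=0x12e0>>10=0x4 ⇒ sub (RR)
  [9:6] rd=11 = %r11
  [5:2] rs=8 = %r8
@+04  big-endian(44 02) = 0x4402
  op=0x4402>>10=0x11 ⇒ jsr (J)
  [9:0] imm=2 = 2
@+06  big-endian(5e 30) = 0x5e30
  op=0x5e30>>10=0x17 ⇒ addi (RI)
  [9:6] rd=8 = %r8
  [5:0] imm=48 = 48
@+08  big-endian(7b c0) = 0x7bc0
  op=0x7bc0>>10=0x1e ⇒ pop (R)
  [9:6] rd=15 = %r15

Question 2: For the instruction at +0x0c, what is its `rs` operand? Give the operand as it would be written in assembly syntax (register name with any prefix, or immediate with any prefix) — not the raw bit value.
off 0x0c: read 8a a8 as big → 0x8aa8
  top 6b → 0x22 → shl [RR]
  [9:6] rd=10 = %r10
  [5:2] rs=10 = %r10

%r10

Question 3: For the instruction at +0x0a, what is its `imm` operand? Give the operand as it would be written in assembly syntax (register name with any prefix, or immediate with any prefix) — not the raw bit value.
off 0x0a: read 71 cf as big → 0x71cf
  op=0x71cf>>10=0x1c ⇒ subi (RI)
  rd@[9:6]=0x7 ⇒ %r7
  imm@[5:0]=0xf ⇒ 15

15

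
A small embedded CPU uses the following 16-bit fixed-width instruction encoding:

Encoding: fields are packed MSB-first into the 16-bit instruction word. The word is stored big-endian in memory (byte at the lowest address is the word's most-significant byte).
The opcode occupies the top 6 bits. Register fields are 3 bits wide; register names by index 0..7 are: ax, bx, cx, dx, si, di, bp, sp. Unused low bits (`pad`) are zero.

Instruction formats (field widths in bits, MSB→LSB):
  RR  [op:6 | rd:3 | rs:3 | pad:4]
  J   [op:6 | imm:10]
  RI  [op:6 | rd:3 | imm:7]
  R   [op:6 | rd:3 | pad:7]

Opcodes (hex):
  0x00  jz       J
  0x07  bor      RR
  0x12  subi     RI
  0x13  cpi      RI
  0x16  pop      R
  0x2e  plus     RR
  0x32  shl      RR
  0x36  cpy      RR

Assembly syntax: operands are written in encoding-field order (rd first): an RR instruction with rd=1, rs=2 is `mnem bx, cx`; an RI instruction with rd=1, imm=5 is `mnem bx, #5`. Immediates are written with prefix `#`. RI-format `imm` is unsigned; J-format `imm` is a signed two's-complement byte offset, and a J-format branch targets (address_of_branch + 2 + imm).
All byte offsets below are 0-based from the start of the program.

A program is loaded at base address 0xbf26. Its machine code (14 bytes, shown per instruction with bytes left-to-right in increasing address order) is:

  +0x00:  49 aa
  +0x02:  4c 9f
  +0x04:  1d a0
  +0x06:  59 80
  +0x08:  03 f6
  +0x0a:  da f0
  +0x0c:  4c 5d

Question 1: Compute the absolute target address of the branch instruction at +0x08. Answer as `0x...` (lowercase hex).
off 0x08: read 03 f6 as big → 0x03f6
  top 6b → 0x0 → jz [J]
  imm@[9:0]=0x3f6 (s10→-10) ⇒ #-10
  target = base 0xbf26 + off 0x08 + 2 + imm -10 = 0xbf26

0xbf26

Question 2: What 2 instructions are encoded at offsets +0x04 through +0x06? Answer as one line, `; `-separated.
bor dx, cx; pop dx

+0x04: 1d a0 ⇒ word 0x1da0 (big)
  top 6b → 0x7 → bor [RR]
  rd: (w>>7)&0x7=0x3 → dx
  rs: (w>>4)&0x7=0x2 → cx
+0x06: 59 80 ⇒ word 0x5980 (big)
  top 6b → 0x16 → pop [R]
  rd: (w>>7)&0x7=0x3 → dx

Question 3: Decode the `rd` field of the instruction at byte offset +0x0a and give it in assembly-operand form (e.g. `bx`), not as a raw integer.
di

[0a] da f0 → 0xdaf0
  opcode bits[15:10]=0x36: cpy/RR
  rd: (w>>7)&0x7=0x5 → di
  rs: (w>>4)&0x7=0x7 → sp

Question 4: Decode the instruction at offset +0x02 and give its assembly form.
off 0x02: read 4c 9f as big → 0x4c9f
  opcode bits[15:10]=0x13: cpi/RI
  rd@[9:7]=0x1 ⇒ bx
  imm@[6:0]=0x1f ⇒ #31

cpi bx, #31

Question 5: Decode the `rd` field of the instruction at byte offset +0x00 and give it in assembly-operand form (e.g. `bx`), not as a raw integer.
dx

@+00  big-endian(49 aa) = 0x49aa
  op=0x49aa>>10=0x12 ⇒ subi (RI)
  [9:7] rd=3 = dx
  [6:0] imm=42 = #42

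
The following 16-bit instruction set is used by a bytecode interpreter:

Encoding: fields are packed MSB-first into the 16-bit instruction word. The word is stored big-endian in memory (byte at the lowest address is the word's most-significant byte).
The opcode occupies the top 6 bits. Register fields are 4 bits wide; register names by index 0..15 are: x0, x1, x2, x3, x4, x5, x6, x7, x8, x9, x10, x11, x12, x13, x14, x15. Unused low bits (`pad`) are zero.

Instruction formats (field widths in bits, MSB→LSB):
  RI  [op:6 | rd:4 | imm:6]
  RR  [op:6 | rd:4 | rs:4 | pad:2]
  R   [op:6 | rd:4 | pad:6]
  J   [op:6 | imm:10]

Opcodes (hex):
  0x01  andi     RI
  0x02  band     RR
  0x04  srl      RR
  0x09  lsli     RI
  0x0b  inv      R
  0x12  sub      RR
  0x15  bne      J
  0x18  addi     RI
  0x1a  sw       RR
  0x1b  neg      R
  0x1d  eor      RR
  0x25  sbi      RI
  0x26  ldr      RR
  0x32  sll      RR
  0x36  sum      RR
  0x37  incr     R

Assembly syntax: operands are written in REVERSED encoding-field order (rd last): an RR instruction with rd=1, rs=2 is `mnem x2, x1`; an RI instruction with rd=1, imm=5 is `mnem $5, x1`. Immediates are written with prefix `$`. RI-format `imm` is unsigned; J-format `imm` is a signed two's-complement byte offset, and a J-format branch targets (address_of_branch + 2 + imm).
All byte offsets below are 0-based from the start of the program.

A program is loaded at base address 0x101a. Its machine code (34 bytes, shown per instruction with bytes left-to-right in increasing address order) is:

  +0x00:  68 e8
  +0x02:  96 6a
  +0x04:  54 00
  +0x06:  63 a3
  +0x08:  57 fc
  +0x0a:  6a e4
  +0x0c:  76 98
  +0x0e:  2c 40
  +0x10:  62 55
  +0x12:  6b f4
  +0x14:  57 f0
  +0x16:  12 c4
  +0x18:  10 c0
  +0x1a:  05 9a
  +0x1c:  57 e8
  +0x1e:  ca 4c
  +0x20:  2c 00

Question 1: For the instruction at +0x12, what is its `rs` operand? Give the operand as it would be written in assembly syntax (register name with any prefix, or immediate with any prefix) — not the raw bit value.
@+12  big-endian(6b f4) = 0x6bf4
  top 6b → 0x1a → sw [RR]
  rd@[9:6]=0xf ⇒ x15
  rs@[5:2]=0xd ⇒ x13

x13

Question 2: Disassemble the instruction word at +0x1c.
+0x1c: 57 e8 ⇒ word 0x57e8 (big)
  opcode bits[15:10]=0x15: bne/J
  imm@[9:0]=0x3e8 (s10→-24) ⇒ $-24

bne $-24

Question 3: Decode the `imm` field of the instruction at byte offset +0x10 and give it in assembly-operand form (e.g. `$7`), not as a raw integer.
$21

+0x10: 62 55 ⇒ word 0x6255 (big)
  top 6b → 0x18 → addi [RI]
  rd@[9:6]=0x9 ⇒ x9
  imm@[5:0]=0x15 ⇒ $21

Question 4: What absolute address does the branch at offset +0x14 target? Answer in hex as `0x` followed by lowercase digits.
0x1020

off 0x14: read 57 f0 as big → 0x57f0
  op=0x57f0>>10=0x15 ⇒ bne (J)
  [9:0] imm=1008 (s10→-16) = $-16
  target = base 0x101a + off 0x14 + 2 + imm -16 = 0x1020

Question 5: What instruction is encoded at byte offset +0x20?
+0x20: 2c 00 ⇒ word 0x2c00 (big)
  op=0x2c00>>10=0xb ⇒ inv (R)
  rd@[9:6]=0x0 ⇒ x0

inv x0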